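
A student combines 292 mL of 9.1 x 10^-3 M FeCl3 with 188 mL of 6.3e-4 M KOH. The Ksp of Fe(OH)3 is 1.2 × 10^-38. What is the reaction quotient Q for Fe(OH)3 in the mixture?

Total volume = 292 + 188 = 480 mL.
[Fe^3+] = 9.1 x 10^-3 × (292/480) = 5.54 × 10^-3 M
[OH^-] = 6.3 × 10^-4 × (188/480) = 2.47 × 10^-4 M
Fe(OH)3(s) ⇌ Fe^3+ + 3 OH^-, so Q = [Fe^3+][OH^-]^3
Q = (5.54 × 10^-3)(2.47 × 10^-4)^3 = 8.3 × 10^-14
Q > Ksp, so Fe(OH)3 will precipitate.

Q ≈ 8.3 × 10^-14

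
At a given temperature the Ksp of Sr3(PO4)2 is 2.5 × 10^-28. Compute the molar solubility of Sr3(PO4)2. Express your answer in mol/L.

1.2 × 10^-6 M

Sr3(PO4)2(s) ⇌ 3 Sr^2+(aq) + 2 PO4^3-(aq)
Ksp = [Sr^2+]^3[PO4^3-]^2
Let s = molar solubility. Then [Sr^2+] = 3s and [PO4^3-] = 2s.
Ksp = (3s)^3(2s)^2 = 108s^5
Solving, s = (2.5 × 10^-28/108)^(1/5) = 1.2 × 10^-6 M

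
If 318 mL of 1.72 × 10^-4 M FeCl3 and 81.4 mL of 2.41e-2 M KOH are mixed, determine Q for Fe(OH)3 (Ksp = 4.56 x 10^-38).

Total volume = 318 + 81.4 = 399.4 mL.
[Fe^3+] = 1.72 x 10^-4 × (318/399.4) = 1.369 × 10^-4 M
[OH^-] = 2.41 x 10^-2 × (81.4/399.4) = 4.912 x 10^-3 M
Fe(OH)3(s) <=> Fe^3+(aq) + 3 OH^-(aq), so Q = [Fe^3+][OH^-]^3
Q = (1.369 × 10^-4)(4.912 × 10^-3)^3 = 1.62 x 10^-11
Q > Ksp, so Fe(OH)3 will precipitate.

Q = 1.62 × 10^-11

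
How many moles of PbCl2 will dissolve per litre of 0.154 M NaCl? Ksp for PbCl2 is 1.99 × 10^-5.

s = 8.39e-4 M

PbCl2(s) ⇌ Pb^2+ + 2 Cl^-
Ksp = [Pb^2+][Cl^-]^2
Let s = moles of PbCl2 that dissolve per litre. [Pb^2+] = s, [Cl^-] = 0.154 + 2s ≈ 0.154 (since Cl^- from NaCl dominates).
Ksp ≈ s × (0.154)^2
s = 8.39 x 10^-4 M
Check: 2s = 1.7 x 10^-3 ≪ 0.154, so the approximation is valid.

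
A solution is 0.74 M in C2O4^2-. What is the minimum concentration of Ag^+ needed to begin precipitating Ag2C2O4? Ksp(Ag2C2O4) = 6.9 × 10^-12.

3.1e-6 M

Ag2C2O4(s) ⇌ 2 Ag^+(aq) + C2O4^2-(aq)
Ksp = [Ag^+]^2[C2O4^2-]
Precipitation begins when Q = Ksp. With [C2O4^2-] = 0.74 M:
6.9 × 10^-12 = (0.74) × [Ag^+]^2
[Ag^+] = (6.9 × 10^-12 / 7.4 x 10^-1)^(1/2) = 3.1 × 10^-6 M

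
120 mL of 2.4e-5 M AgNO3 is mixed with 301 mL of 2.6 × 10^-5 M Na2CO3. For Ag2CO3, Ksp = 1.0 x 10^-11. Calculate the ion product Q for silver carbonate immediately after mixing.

Q = 8.7e-16

Total volume = 120 + 301 = 421 mL.
[Ag^+] = 2.4 × 10^-5 × (120/421) = 6.84 × 10^-6 M
[CO3^2-] = 2.6 × 10^-5 × (301/421) = 1.86 × 10^-5 M
Ag2CO3(s) ⇌ 2 Ag^+(aq) + CO3^2-(aq), so Q = [Ag^+]^2[CO3^2-]
Q = (6.84 × 10^-6)^2(1.86 x 10^-5) = 8.7 × 10^-16
Q < Ksp, so no precipitate of Ag2CO3 forms.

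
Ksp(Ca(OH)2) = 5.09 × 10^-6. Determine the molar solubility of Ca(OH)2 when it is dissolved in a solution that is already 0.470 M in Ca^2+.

s ≈ 1.65e-3 M

Ca(OH)2(s) ⇌ Ca^2+(aq) + 2 OH^-(aq)
Ksp = [Ca^2+][OH^-]^2
Let s be the molar solubility in this solution. [Ca^2+] = 0.470 + s ≈ 0.470, [OH^-] = 2s (since the Ca^2+ already present dominates).
Ksp ≈ 0.470 × (2s)^2
s = 1.65 × 10^-3 M
Check: s = 1.6 × 10^-3 ≪ 0.470, so the approximation is valid.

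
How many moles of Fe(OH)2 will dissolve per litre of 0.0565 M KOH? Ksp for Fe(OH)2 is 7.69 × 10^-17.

Fe(OH)2(s) <=> Fe^2+ + 2 OH^-
Ksp = [Fe^2+][OH^-]^2
Let s = moles of Fe(OH)2 that dissolve per litre. [Fe^2+] = s, [OH^-] = 0.0565 + 2s ≈ 0.0565 (since OH^- from KOH dominates).
Ksp ≈ s × (0.0565)^2
s = 2.41 × 10^-14 M
Check: 2s = 4.8 × 10^-14 ≪ 0.0565, so the approximation is valid.

s = 2.41 x 10^-14 M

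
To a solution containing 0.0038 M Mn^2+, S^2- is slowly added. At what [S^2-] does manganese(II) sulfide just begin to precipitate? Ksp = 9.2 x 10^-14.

[S^2-] ≈ 2.4e-11 M

MnS(s) ⇌ Mn^2+ + S^2-
Ksp = [Mn^2+][S^2-]
Precipitation begins when Q = Ksp. With [Mn^2+] = 0.0038 M:
9.2 x 10^-14 = (0.0038) × [S^2-]
[S^2-] = (9.2 x 10^-14 / 3.8 × 10^-3) = 2.4 × 10^-11 M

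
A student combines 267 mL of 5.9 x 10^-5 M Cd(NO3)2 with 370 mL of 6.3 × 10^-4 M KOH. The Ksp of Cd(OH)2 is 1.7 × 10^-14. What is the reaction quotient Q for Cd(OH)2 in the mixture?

Q = 3.3 x 10^-12

Total volume = 267 + 370 = 637 mL.
[Cd^2+] = 5.9 x 10^-5 × (267/637) = 2.47 × 10^-5 M
[OH^-] = 6.3 x 10^-4 × (370/637) = 3.66 × 10^-4 M
Cd(OH)2(s) ⇌ Cd^2+ + 2 OH^-, so Q = [Cd^2+][OH^-]^2
Q = (2.47 × 10^-5)(3.66 × 10^-4)^2 = 3.3 x 10^-12
Q > Ksp, so Cd(OH)2 will precipitate.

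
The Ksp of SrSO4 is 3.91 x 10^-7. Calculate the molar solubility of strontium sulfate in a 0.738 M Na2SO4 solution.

SrSO4(s) ⇌ Sr^2+(aq) + SO4^2-(aq)
Ksp = [Sr^2+][SO4^2-]
Let s be the molar solubility in this solution. [Sr^2+] = s, [SO4^2-] = 0.738 + s ≈ 0.738 (common-ion effect: SO4^2- is already 0.738 M).
Ksp ≈ s × 0.738
s = 5.30 × 10^-7 M
Check: s = 5.3 x 10^-7 ≪ 0.738, so the approximation is valid.

5.30e-7 M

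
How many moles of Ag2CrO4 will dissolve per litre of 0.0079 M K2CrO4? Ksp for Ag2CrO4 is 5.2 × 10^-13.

Ag2CrO4(s) ⇌ 2 Ag^+(aq) + CrO4^2-(aq)
Ksp = [Ag^+]^2[CrO4^2-]
Let s be the molar solubility in this solution. [Ag^+] = 2s, [CrO4^2-] = 0.0079 + s ≈ 0.0079 (common-ion effect: CrO4^2- is already 0.0079 M).
Ksp ≈ (2s)^2 × 0.0079
s = 4.1 x 10^-6 M
Check: s = 4.1 × 10^-6 ≪ 0.0079, so the approximation is valid.

s ≈ 4.1 × 10^-6 M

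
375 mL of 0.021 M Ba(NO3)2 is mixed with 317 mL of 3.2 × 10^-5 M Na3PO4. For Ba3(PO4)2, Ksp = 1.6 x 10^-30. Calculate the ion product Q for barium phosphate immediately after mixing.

3.2 × 10^-16

Total volume = 375 + 317 = 692 mL.
[Ba^2+] = 2.1 x 10^-2 × (375/692) = 1.14 × 10^-2 M
[PO4^3-] = 3.2 × 10^-5 × (317/692) = 1.47 × 10^-5 M
Ba3(PO4)2(s) <=> 3 Ba^2+(aq) + 2 PO4^3-(aq), so Q = [Ba^2+]^3[PO4^3-]^2
Q = (1.14 × 10^-2)^3(1.47 x 10^-5)^2 = 3.2 x 10^-16
Q > Ksp, so Ba3(PO4)2 will precipitate.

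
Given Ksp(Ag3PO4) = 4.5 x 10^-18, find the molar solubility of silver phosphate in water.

Ag3PO4(s) <=> 3 Ag^+ + PO4^3-
Ksp = [Ag^+]^3[PO4^3-]
For each mole of Ag3PO4 that dissolves: [Ag^+] = 3s, [PO4^3-] = s.
So Ksp = (3s)^3 × s = 27s^4
s = (4.5 x 10^-18 / 27)^(1/4) = 2.0 x 10^-5 M

2.0 x 10^-5 M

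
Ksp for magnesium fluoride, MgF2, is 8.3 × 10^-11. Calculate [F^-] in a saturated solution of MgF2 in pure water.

[F^-] = 5.5e-4 M

MgF2(s) ⇌ Mg^2+(aq) + 2 F^-(aq)
Ksp = [Mg^2+][F^-]^2
Let s = molar solubility. Then [Mg^2+] = s and [F^-] = 2s.
Ksp = s(2s)^2 = 4s^3
Solving, s = (8.3 × 10^-11/4)^(1/3) = 2.75 × 10^-4 M
[F^-] = 2s = 5.5 × 10^-4 M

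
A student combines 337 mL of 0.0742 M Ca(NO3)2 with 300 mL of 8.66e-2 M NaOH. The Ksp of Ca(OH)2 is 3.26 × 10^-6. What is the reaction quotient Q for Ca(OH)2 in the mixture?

Total volume = 337 + 300 = 637 mL.
[Ca^2+] = 7.42 × 10^-2 × (337/637) = 3.925 × 10^-2 M
[OH^-] = 8.66 x 10^-2 × (300/637) = 4.078 × 10^-2 M
Ca(OH)2(s) ⇌ Ca^2+(aq) + 2 OH^-(aq), so Q = [Ca^2+][OH^-]^2
Q = (3.925 × 10^-2)(4.078 × 10^-2)^2 = 6.53 × 10^-5
Q > Ksp, so Ca(OH)2 will precipitate.

Q = 6.53e-5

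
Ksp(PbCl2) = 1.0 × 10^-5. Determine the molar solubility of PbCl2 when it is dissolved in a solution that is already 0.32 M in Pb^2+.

s ≈ 2.8e-3 M

PbCl2(s) ⇌ Pb^2+ + 2 Cl^-
Ksp = [Pb^2+][Cl^-]^2
Let s be the molar solubility in this solution. [Pb^2+] = 0.32 + s ≈ 0.32, [Cl^-] = 2s (Ksp is small, so little additional dissolves).
Ksp ≈ 0.32 × (2s)^2
s = 2.8 × 10^-3 M
Check: s = 2.8 x 10^-3 ≪ 0.32, so the approximation is valid.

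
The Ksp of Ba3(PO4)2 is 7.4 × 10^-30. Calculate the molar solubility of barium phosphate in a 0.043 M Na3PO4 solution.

Ba3(PO4)2(s) ⇌ 3 Ba^2+ + 2 PO4^3-
Ksp = [Ba^2+]^3[PO4^3-]^2
Let s be the molar solubility in this solution. [Ba^2+] = 3s, [PO4^3-] = 0.043 + 2s ≈ 0.043 (Ksp is small, so little additional dissolves).
Ksp ≈ (3s)^3 × (0.043)^2
s = 5.3 × 10^-10 M
Check: 2s = 1.1 × 10^-9 ≪ 0.043, so the approximation is valid.

5.3 × 10^-10 M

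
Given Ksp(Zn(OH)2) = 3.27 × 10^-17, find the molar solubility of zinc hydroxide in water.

Zn(OH)2(s) <=> Zn^2+ + 2 OH^-
Ksp = [Zn^2+][OH^-]^2
With molar solubility s: [Zn^2+] = s, [OH^-] = 2s.
Substituting: Ksp = s(2s)^2 = 4s^3
s^3 = 3.27 × 10^-17 / 4, so s = 2.01 × 10^-6 M

2.01 × 10^-6 M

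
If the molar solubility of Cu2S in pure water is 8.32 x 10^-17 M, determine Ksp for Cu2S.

Cu2S(s) ⇌ 2 Cu^+(aq) + S^2-(aq)
For each mole of Cu2S that dissolves: [Cu^+] = 2s, [S^2-] = s.
Ksp = [Cu^+]^2[S^2-]
Ksp = (2s)^2s = 4s^3
Ksp = 4 × (8.32 × 10^-17)^3 = 2.30 × 10^-48

Ksp ≈ 2.30 x 10^-48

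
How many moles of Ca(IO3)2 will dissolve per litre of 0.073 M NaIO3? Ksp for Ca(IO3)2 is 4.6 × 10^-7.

8.6 × 10^-5 M

Ca(IO3)2(s) ⇌ Ca^2+ + 2 IO3^-
Ksp = [Ca^2+][IO3^-]^2
If s mol/L dissolves here, [Ca^2+] = s, [IO3^-] = 0.073 + 2s ≈ 0.073 (Ksp is small, so little additional dissolves).
Ksp ≈ s × (0.073)^2
s = 8.6 x 10^-5 M
Check: 2s = 1.7 x 10^-4 ≪ 0.073, so the approximation is valid.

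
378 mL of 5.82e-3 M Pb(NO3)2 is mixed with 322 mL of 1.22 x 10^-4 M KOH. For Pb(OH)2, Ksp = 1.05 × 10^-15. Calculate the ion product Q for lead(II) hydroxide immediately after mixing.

Total volume = 378 + 322 = 700 mL.
[Pb^2+] = 5.82 x 10^-3 × (378/700) = 3.143 × 10^-3 M
[OH^-] = 1.22 × 10^-4 × (322/700) = 5.612 × 10^-5 M
Pb(OH)2(s) ⇌ Pb^2+(aq) + 2 OH^-(aq), so Q = [Pb^2+][OH^-]^2
Q = (3.143 × 10^-3)(5.612 x 10^-5)^2 = 9.90 x 10^-12
Q > Ksp, so Pb(OH)2 will precipitate.

Q ≈ 9.90 x 10^-12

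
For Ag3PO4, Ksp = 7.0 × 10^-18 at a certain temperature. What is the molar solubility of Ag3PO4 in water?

s ≈ 2.3e-5 M

Ag3PO4(s) ⇌ 3 Ag^+(aq) + PO4^3-(aq)
Ksp = [Ag^+]^3[PO4^3-]
With molar solubility s: [Ag^+] = 3s, [PO4^3-] = s.
So Ksp = (3s)^3 × s = 27s^4
s^4 = 7.0 × 10^-18 / 27, so s = 2.3 x 10^-5 M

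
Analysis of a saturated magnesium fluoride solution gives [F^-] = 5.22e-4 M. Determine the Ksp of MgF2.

Ksp ≈ 7.11 x 10^-11

MgF2(s) ⇌ Mg^2+(aq) + 2 F^-(aq)
Stoichiometry gives [Mg^2+] = (1/2)[F^-] = 2.610 x 10^-4 M.
Ksp = [Mg^2+][F^-]^2
Ksp = 2.610 × 10^-4 × (5.22 x 10^-4)^2 = 7.11 × 10^-11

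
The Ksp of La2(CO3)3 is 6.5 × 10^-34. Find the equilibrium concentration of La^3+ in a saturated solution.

[La^3+] ≈ 1.8 × 10^-7 M

La2(CO3)3(s) <=> 2 La^3+(aq) + 3 CO3^2-(aq)
Ksp = [La^3+]^2[CO3^2-]^3
For each mole of La2(CO3)3 that dissolves: [La^3+] = 2s, [CO3^2-] = 3s.
Ksp = (2s)^2(3s)^3 = 108s^5
s = (6.5 × 10^-34 / 108)^(1/5) = 9.03 x 10^-8 M
[La^3+] = 2s = 1.8 × 10^-7 M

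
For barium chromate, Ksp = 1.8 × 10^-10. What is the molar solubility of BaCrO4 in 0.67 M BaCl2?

s ≈ 2.7e-10 M

BaCrO4(s) ⇌ Ba^2+(aq) + CrO4^2-(aq)
Ksp = [Ba^2+][CrO4^2-]
Let s = moles of BaCrO4 that dissolve per litre. [Ba^2+] = 0.67 + s ≈ 0.67, [CrO4^2-] = s (common-ion effect: Ba^2+ is already 0.67 M).
Ksp ≈ 0.67 × s
s = 2.7 × 10^-10 M
Check: s = 2.7 x 10^-10 ≪ 0.67, so the approximation is valid.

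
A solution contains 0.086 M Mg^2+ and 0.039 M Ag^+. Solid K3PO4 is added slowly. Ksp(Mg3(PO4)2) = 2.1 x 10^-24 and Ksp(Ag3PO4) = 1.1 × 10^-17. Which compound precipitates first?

Ag3PO4

Each salt begins to precipitate when Q = Ksp, i.e. when [PO4^3-] reaches its threshold.
For Mg3(PO4)2: 2.1 x 10^-24 = (0.086)^3 × [PO4^3-]^2  ⇒  [PO4^3-] = 5.7 × 10^-11 M.
For Ag3PO4: 1.1 × 10^-17 = (0.039)^3 × [PO4^3-]  ⇒  [PO4^3-] = 1.9 × 10^-13 M.
The salt with the lower threshold [PO4^3-] precipitates first: Ag3PO4.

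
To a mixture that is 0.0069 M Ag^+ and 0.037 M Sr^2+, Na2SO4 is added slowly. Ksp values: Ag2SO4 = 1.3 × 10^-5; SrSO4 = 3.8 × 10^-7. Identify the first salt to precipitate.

SrSO4

Precipitation of each salt starts when its ion product equals its Ksp.
For Ag2SO4: 1.3 × 10^-5 = (0.0069)^2 × [SO4^2-]  ⇒  [SO4^2-] = 2.7 x 10^-1 M.
For SrSO4: 3.8 × 10^-7 = 0.037 × [SO4^2-]  ⇒  [SO4^2-] = 1.0 x 10^-5 M.
The salt with the lower threshold [SO4^2-] precipitates first: SrSO4.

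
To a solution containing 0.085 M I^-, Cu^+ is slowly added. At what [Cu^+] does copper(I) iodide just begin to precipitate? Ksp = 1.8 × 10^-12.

CuI(s) <=> Cu^+ + I^-
Ksp = [Cu^+][I^-]
Precipitation begins when Q = Ksp. With [I^-] = 0.085 M:
1.8 × 10^-12 = (0.085) × [Cu^+]
[Cu^+] = (1.8 × 10^-12 / 8.5 × 10^-2) = 2.1 x 10^-11 M

2.1e-11 M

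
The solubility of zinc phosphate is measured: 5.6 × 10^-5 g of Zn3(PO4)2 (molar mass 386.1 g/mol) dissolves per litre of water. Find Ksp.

Molar solubility s = (5.6 x 10^-5 g/L) / (386.1 g/mol) = 1.45 x 10^-7 M.
Zn3(PO4)2(s) ⇌ 3 Zn^2+ + 2 PO4^3-
Let s = molar solubility. Then [Zn^2+] = 3s and [PO4^3-] = 2s.
Ksp = [Zn^2+]^3[PO4^3-]^2
So Ksp = (3s)^3 × (2s)^2 = 108s^5
With s = 1.45 x 10^-7: Ksp = 6.9 × 10^-33

6.9 × 10^-33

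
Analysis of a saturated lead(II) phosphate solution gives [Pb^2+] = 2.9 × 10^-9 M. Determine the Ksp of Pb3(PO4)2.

Pb3(PO4)2(s) ⇌ 3 Pb^2+ + 2 PO4^3-
Stoichiometry gives [PO4^3-] = (2/3)[Pb^2+] = 1.93 x 10^-9 M.
Ksp = [Pb^2+]^3[PO4^3-]^2
Ksp = (2.9 x 10^-9)^3 × (1.93 × 10^-9)^2 = 9.1 × 10^-44

Ksp = 9.1 × 10^-44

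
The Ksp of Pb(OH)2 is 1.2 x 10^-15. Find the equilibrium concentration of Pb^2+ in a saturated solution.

6.7 × 10^-6 M

Pb(OH)2(s) <=> Pb^2+ + 2 OH^-
Ksp = [Pb^2+][OH^-]^2
If s mol/L of Pb(OH)2 dissolves, [Pb^2+] = s and [OH^-] = 2s.
So Ksp = s × (2s)^2 = 4s^3
Solving, s = (1.2 x 10^-15/4)^(1/3) = 6.69 × 10^-6 M
[Pb^2+] = s = 6.7 × 10^-6 M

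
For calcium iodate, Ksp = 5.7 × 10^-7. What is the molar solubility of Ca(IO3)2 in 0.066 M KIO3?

s = 1.3 × 10^-4 M

Ca(IO3)2(s) ⇌ Ca^2+(aq) + 2 IO3^-(aq)
Ksp = [Ca^2+][IO3^-]^2
If s mol/L dissolves here, [Ca^2+] = s, [IO3^-] = 0.066 + 2s ≈ 0.066 (since IO3^- from KIO3 dominates).
Ksp ≈ s × (0.066)^2
s = 1.3 × 10^-4 M
Check: 2s = 2.6 x 10^-4 ≪ 0.066, so the approximation is valid.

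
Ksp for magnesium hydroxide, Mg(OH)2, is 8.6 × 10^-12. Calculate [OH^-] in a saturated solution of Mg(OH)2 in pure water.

Mg(OH)2(s) ⇌ Mg^2+(aq) + 2 OH^-(aq)
Ksp = [Mg^2+][OH^-]^2
For each mole of Mg(OH)2 that dissolves: [Mg^2+] = s, [OH^-] = 2s.
So Ksp = s × (2s)^2 = 4s^3
s^3 = 8.6 × 10^-12 / 4, so s = 1.29 × 10^-4 M
[OH^-] = 2s = 2.6 × 10^-4 M

2.6 x 10^-4 M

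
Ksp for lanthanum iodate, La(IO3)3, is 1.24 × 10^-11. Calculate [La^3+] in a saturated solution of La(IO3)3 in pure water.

[La^3+] = 8.23 × 10^-4 M

La(IO3)3(s) ⇌ La^3+(aq) + 3 IO3^-(aq)
Ksp = [La^3+][IO3^-]^3
With molar solubility s: [La^3+] = s, [IO3^-] = 3s.
Substituting: Ksp = s(3s)^3 = 27s^4
Solving, s = (1.24 × 10^-11/27)^(1/4) = 8.232 × 10^-4 M
[La^3+] = s = 8.23 × 10^-4 M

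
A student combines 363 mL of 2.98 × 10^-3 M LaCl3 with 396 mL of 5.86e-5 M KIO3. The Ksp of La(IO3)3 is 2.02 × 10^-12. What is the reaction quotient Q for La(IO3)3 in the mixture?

Q ≈ 4.07 × 10^-17

Total volume = 363 + 396 = 759 mL.
[La^3+] = 2.98 × 10^-3 × (363/759) = 1.425 × 10^-3 M
[IO3^-] = 5.86 x 10^-5 × (396/759) = 3.057 x 10^-5 M
La(IO3)3(s) ⇌ La^3+(aq) + 3 IO3^-(aq), so Q = [La^3+][IO3^-]^3
Q = (1.425 × 10^-3)(3.057 × 10^-5)^3 = 4.07 x 10^-17
Q < Ksp, so no precipitate of La(IO3)3 forms.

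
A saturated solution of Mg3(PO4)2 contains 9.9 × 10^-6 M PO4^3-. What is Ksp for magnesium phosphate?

3.2 × 10^-25

Mg3(PO4)2(s) <=> 3 Mg^2+(aq) + 2 PO4^3-(aq)
Stoichiometry gives [Mg^2+] = (3/2)[PO4^3-] = 1.49 x 10^-5 M.
Ksp = [Mg^2+]^3[PO4^3-]^2
Ksp = (1.49 x 10^-5)^3 × (9.9 × 10^-6)^2 = 3.2 x 10^-25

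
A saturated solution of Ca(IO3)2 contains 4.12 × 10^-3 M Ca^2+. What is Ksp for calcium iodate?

Ca(IO3)2(s) <=> Ca^2+ + 2 IO3^-
Stoichiometry gives [IO3^-] = (2/1)[Ca^2+] = 8.240 × 10^-3 M.
Ksp = [Ca^2+][IO3^-]^2
Ksp = 4.12 × 10^-3 × (8.240 × 10^-3)^2 = 2.80 x 10^-7

Ksp = 2.80 x 10^-7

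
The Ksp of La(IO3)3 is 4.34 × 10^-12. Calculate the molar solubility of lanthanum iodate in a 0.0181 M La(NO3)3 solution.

La(IO3)3(s) ⇌ La^3+(aq) + 3 IO3^-(aq)
Ksp = [La^3+][IO3^-]^3
If s mol/L dissolves here, [La^3+] = 0.0181 + s ≈ 0.0181, [IO3^-] = 3s (common-ion effect: La^3+ is already 0.0181 M).
Ksp ≈ 0.0181 × (3s)^3
s = 2.07 × 10^-4 M
Check: s = 2.1 × 10^-4 ≪ 0.0181, so the approximation is valid.

s ≈ 2.07 × 10^-4 M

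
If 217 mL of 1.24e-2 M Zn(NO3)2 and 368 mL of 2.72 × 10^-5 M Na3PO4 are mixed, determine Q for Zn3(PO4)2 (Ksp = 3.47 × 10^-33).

Q = 2.85e-17

Total volume = 217 + 368 = 585 mL.
[Zn^2+] = 1.24 x 10^-2 × (217/585) = 4.600 × 10^-3 M
[PO4^3-] = 2.72 x 10^-5 × (368/585) = 1.711 × 10^-5 M
Zn3(PO4)2(s) <=> 3 Zn^2+(aq) + 2 PO4^3-(aq), so Q = [Zn^2+]^3[PO4^3-]^2
Q = (4.600 x 10^-3)^3(1.711 x 10^-5)^2 = 2.85 x 10^-17
Q > Ksp, so Zn3(PO4)2 will precipitate.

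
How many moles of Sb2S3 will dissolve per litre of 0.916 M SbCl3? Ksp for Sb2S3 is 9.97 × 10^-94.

3.53 x 10^-32 M

Sb2S3(s) ⇌ 2 Sb^3+ + 3 S^2-
Ksp = [Sb^3+]^2[S^2-]^3
Let s be the molar solubility in this solution. [Sb^3+] = 0.916 + 2s ≈ 0.916, [S^2-] = 3s (since Sb^3+ from SbCl3 dominates).
Ksp ≈ (0.916)^2 × (3s)^3
s = 3.53 x 10^-32 M
Check: 2s = 7.1 × 10^-32 ≪ 0.916, so the approximation is valid.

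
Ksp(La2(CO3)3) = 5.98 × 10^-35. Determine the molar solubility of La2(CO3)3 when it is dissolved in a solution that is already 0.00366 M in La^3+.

La2(CO3)3(s) <=> 2 La^3+ + 3 CO3^2-
Ksp = [La^3+]^2[CO3^2-]^3
Let s be the molar solubility in this solution. [La^3+] = 0.00366 + 2s ≈ 0.00366, [CO3^2-] = 3s (common-ion effect: La^3+ is already 0.00366 M).
Ksp ≈ (0.00366)^2 × (3s)^3
s = 5.49 x 10^-11 M
Check: 2s = 1.1 × 10^-10 ≪ 0.00366, so the approximation is valid.

5.49e-11 M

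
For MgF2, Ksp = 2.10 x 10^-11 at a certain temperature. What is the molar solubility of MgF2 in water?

s = 1.74 × 10^-4 M

MgF2(s) ⇌ Mg^2+(aq) + 2 F^-(aq)
Ksp = [Mg^2+][F^-]^2
With molar solubility s: [Mg^2+] = s, [F^-] = 2s.
So Ksp = s × (2s)^2 = 4s^3
s = (2.10 x 10^-11 / 4)^(1/3) = 1.74 × 10^-4 M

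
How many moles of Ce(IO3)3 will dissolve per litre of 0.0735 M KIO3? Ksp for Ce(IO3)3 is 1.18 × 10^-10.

Ce(IO3)3(s) ⇌ Ce^3+ + 3 IO3^-
Ksp = [Ce^3+][IO3^-]^3
Let s be the molar solubility in this solution. [Ce^3+] = s, [IO3^-] = 0.0735 + 3s ≈ 0.0735 (common-ion effect: IO3^- is already 0.0735 M).
Ksp ≈ s × (0.0735)^3
s = 2.97 × 10^-7 M
Check: 3s = 8.9 × 10^-7 ≪ 0.0735, so the approximation is valid.

s ≈ 2.97 × 10^-7 M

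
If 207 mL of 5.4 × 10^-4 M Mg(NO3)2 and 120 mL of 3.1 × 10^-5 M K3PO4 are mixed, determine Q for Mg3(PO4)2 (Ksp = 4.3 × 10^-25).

Total volume = 207 + 120 = 327 mL.
[Mg^2+] = 5.4 x 10^-4 × (207/327) = 3.42 × 10^-4 M
[PO4^3-] = 3.1 x 10^-5 × (120/327) = 1.14 × 10^-5 M
Mg3(PO4)2(s) ⇌ 3 Mg^2+(aq) + 2 PO4^3-(aq), so Q = [Mg^2+]^3[PO4^3-]^2
Q = (3.42 × 10^-4)^3(1.14 × 10^-5)^2 = 5.2 × 10^-21
Q > Ksp, so Mg3(PO4)2 will precipitate.

Q ≈ 5.2 × 10^-21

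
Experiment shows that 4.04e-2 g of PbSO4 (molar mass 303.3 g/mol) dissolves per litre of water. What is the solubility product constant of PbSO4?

Ksp = 1.77 × 10^-8

Molar solubility s = (4.04 x 10^-2 g/L) / (303.3 g/mol) = 1.332 × 10^-4 M.
PbSO4(s) ⇌ Pb^2+(aq) + SO4^2-(aq)
For each mole of PbSO4 that dissolves: [Pb^2+] = s, [SO4^2-] = s.
Ksp = [Pb^2+][SO4^2-]
Ksp = s^2
Ksp = (1.332 × 10^-4)^2 = 1.77 × 10^-8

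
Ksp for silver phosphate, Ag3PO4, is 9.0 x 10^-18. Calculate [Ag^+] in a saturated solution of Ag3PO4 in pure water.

[Ag^+] = 7.2e-5 M

Ag3PO4(s) ⇌ 3 Ag^+(aq) + PO4^3-(aq)
Ksp = [Ag^+]^3[PO4^3-]
Let s = molar solubility. Then [Ag^+] = 3s and [PO4^3-] = s.
So Ksp = (3s)^3 × s = 27s^4
Solving, s = (9.0 x 10^-18/27)^(1/4) = 2.40 × 10^-5 M
[Ag^+] = 3s = 7.2 × 10^-5 M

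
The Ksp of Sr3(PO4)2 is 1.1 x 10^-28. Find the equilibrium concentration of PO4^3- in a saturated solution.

Sr3(PO4)2(s) ⇌ 3 Sr^2+(aq) + 2 PO4^3-(aq)
Ksp = [Sr^2+]^3[PO4^3-]^2
For each mole of Sr3(PO4)2 that dissolves: [Sr^2+] = 3s, [PO4^3-] = 2s.
Substituting: Ksp = (3s)^3(2s)^2 = 108s^5
Solving, s = (1.1 x 10^-28/108)^(1/5) = 1.00 x 10^-6 M
[PO4^3-] = 2s = 2.0 × 10^-6 M

2.0e-6 M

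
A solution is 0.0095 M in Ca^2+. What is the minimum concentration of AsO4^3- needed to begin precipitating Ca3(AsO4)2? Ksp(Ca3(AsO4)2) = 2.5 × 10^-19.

5.4 x 10^-7 M

Ca3(AsO4)2(s) ⇌ 3 Ca^2+ + 2 AsO4^3-
Ksp = [Ca^2+]^3[AsO4^3-]^2
Precipitation begins when Q = Ksp. With [Ca^2+] = 0.0095 M:
2.5 × 10^-19 = (0.0095)^3 × [AsO4^3-]^2
[AsO4^3-] = (2.5 × 10^-19 / 8.57 × 10^-7)^(1/2) = 5.4 x 10^-7 M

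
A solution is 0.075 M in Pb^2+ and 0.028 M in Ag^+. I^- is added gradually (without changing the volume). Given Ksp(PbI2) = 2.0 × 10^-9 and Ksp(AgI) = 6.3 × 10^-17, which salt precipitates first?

Precipitation of each salt starts when its ion product equals its Ksp.
For PbI2: 2.0 × 10^-9 = 0.075 × [I^-]^2  ⇒  [I^-] = 1.6 × 10^-4 M.
For AgI: 6.3 × 10^-17 = 0.028 × [I^-]  ⇒  [I^-] = 2.3 × 10^-15 M.
The salt with the lower threshold [I^-] precipitates first: AgI.

AgI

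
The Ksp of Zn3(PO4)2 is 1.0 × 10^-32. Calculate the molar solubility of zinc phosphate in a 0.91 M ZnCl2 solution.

s = 5.8 × 10^-17 M

Zn3(PO4)2(s) ⇌ 3 Zn^2+ + 2 PO4^3-
Ksp = [Zn^2+]^3[PO4^3-]^2
Let s = moles of Zn3(PO4)2 that dissolve per litre. [Zn^2+] = 0.91 + 3s ≈ 0.91, [PO4^3-] = 2s (since Zn^2+ from ZnCl2 dominates).
Ksp ≈ (0.91)^3 × (2s)^2
s = 5.8 x 10^-17 M
Check: 3s = 1.7 x 10^-16 ≪ 0.91, so the approximation is valid.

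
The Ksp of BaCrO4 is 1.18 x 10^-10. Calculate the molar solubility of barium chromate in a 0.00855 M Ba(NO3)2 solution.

1.38 × 10^-8 M

BaCrO4(s) ⇌ Ba^2+ + CrO4^2-
Ksp = [Ba^2+][CrO4^2-]
Let s be the molar solubility in this solution. [Ba^2+] = 0.00855 + s ≈ 0.00855, [CrO4^2-] = s (Ksp is small, so little additional dissolves).
Ksp ≈ 0.00855 × s
s = 1.38 × 10^-8 M
Check: s = 1.4 x 10^-8 ≪ 0.00855, so the approximation is valid.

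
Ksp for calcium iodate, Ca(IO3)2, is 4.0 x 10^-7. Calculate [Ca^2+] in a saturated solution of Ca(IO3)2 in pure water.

Ca(IO3)2(s) ⇌ Ca^2+(aq) + 2 IO3^-(aq)
Ksp = [Ca^2+][IO3^-]^2
With molar solubility s: [Ca^2+] = s, [IO3^-] = 2s.
So Ksp = s × (2s)^2 = 4s^3
s^3 = 4.0 x 10^-7 / 4, so s = 4.64 × 10^-3 M
[Ca^2+] = s = 4.6 × 10^-3 M

4.6e-3 M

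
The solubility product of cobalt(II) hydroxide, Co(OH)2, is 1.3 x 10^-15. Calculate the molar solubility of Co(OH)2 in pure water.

Co(OH)2(s) <=> Co^2+ + 2 OH^-
Ksp = [Co^2+][OH^-]^2
For each mole of Co(OH)2 that dissolves: [Co^2+] = s, [OH^-] = 2s.
So Ksp = s × (2s)^2 = 4s^3
Solving, s = (1.3 x 10^-15/4)^(1/3) = 6.9 × 10^-6 M

6.9 × 10^-6 M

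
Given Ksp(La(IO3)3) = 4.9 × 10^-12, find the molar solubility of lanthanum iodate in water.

s = 6.5 × 10^-4 M

La(IO3)3(s) ⇌ La^3+ + 3 IO3^-
Ksp = [La^3+][IO3^-]^3
For each mole of La(IO3)3 that dissolves: [La^3+] = s, [IO3^-] = 3s.
Ksp = s(3s)^3 = 27s^4
Solving, s = (4.9 × 10^-12/27)^(1/4) = 6.5 × 10^-4 M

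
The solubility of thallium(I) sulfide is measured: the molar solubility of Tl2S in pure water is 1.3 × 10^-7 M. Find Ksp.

Tl2S(s) <=> 2 Tl^+ + S^2-
Let s = molar solubility. Then [Tl^+] = 2s and [S^2-] = s.
Ksp = [Tl^+]^2[S^2-]
Ksp = (2s)^2s = 4s^3
Ksp = 4 × (1.3 x 10^-7)^3 = 8.8 × 10^-21

Ksp ≈ 8.8e-21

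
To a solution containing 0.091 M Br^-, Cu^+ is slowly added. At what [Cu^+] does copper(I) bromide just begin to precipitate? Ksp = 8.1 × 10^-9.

[Cu^+] = 8.9 × 10^-8 M

CuBr(s) <=> Cu^+ + Br^-
Ksp = [Cu^+][Br^-]
Precipitation begins when Q = Ksp. With [Br^-] = 0.091 M:
8.1 × 10^-9 = (0.091) × [Cu^+]
[Cu^+] = (8.1 × 10^-9 / 9.1 × 10^-2) = 8.9 x 10^-8 M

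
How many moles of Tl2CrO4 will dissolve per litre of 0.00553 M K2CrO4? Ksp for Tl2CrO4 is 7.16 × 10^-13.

5.69 × 10^-6 M

Tl2CrO4(s) ⇌ 2 Tl^+ + CrO4^2-
Ksp = [Tl^+]^2[CrO4^2-]
Let s = moles of Tl2CrO4 that dissolve per litre. [Tl^+] = 2s, [CrO4^2-] = 0.00553 + s ≈ 0.00553 (common-ion effect: CrO4^2- is already 0.00553 M).
Ksp ≈ (2s)^2 × 0.00553
s = 5.69 × 10^-6 M
Check: s = 5.7 x 10^-6 ≪ 0.00553, so the approximation is valid.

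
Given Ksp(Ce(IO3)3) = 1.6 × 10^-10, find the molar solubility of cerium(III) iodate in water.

Ce(IO3)3(s) ⇌ Ce^3+ + 3 IO3^-
Ksp = [Ce^3+][IO3^-]^3
If s mol/L of Ce(IO3)3 dissolves, [Ce^3+] = s and [IO3^-] = 3s.
So Ksp = s × (3s)^3 = 27s^4
s^4 = 1.6 × 10^-10 / 27, so s = 1.6 × 10^-3 M

s ≈ 1.6e-3 M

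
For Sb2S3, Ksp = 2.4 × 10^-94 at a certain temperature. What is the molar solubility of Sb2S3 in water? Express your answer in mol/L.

s ≈ 7.4 x 10^-20 M

Sb2S3(s) <=> 2 Sb^3+(aq) + 3 S^2-(aq)
Ksp = [Sb^3+]^2[S^2-]^3
If s mol/L of Sb2S3 dissolves, [Sb^3+] = 2s and [S^2-] = 3s.
So Ksp = (2s)^2 × (3s)^3 = 108s^5
Solving, s = (2.4 × 10^-94/108)^(1/5) = 7.4 × 10^-20 M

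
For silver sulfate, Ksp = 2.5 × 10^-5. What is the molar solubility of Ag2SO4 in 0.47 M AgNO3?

s = 1.1 x 10^-4 M

Ag2SO4(s) ⇌ 2 Ag^+(aq) + SO4^2-(aq)
Ksp = [Ag^+]^2[SO4^2-]
If s mol/L dissolves here, [Ag^+] = 0.47 + 2s ≈ 0.47, [SO4^2-] = s (Ksp is small, so little additional dissolves).
Ksp ≈ (0.47)^2 × s
s = 1.1 × 10^-4 M
Check: 2s = 2.3 × 10^-4 ≪ 0.47, so the approximation is valid.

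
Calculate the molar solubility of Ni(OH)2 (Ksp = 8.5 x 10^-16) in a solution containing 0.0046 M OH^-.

Ni(OH)2(s) ⇌ Ni^2+ + 2 OH^-
Ksp = [Ni^2+][OH^-]^2
Let s be the molar solubility in this solution. [Ni^2+] = s, [OH^-] = 0.0046 + 2s ≈ 0.0046 (since the OH^- already present dominates).
Ksp ≈ s × (0.0046)^2
s = 4.0 × 10^-11 M
Check: 2s = 8.0 × 10^-11 ≪ 0.0046, so the approximation is valid.

s = 4.0e-11 M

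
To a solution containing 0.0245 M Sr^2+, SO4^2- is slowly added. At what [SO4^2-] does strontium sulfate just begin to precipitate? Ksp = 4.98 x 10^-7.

SrSO4(s) <=> Sr^2+(aq) + SO4^2-(aq)
Ksp = [Sr^2+][SO4^2-]
Precipitation begins when Q = Ksp. With [Sr^2+] = 0.0245 M:
4.98 x 10^-7 = (0.0245) × [SO4^2-]
[SO4^2-] = (4.98 x 10^-7 / 2.45 × 10^-2) = 2.03 × 10^-5 M

[SO4^2-] = 2.03 x 10^-5 M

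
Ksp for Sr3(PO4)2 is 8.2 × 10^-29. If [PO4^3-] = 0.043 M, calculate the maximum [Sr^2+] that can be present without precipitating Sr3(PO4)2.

Sr3(PO4)2(s) <=> 3 Sr^2+(aq) + 2 PO4^3-(aq)
Ksp = [Sr^2+]^3[PO4^3-]^2
Precipitation begins when Q = Ksp. With [PO4^3-] = 0.043 M:
8.2 × 10^-29 = (0.043)^2 × [Sr^2+]^3
[Sr^2+] = (8.2 × 10^-29 / 1.85 × 10^-3)^(1/3) = 3.5 × 10^-9 M

[Sr^2+] ≈ 3.5 x 10^-9 M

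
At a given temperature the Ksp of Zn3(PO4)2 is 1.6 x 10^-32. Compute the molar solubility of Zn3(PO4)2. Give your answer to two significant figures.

1.7e-7 M

Zn3(PO4)2(s) <=> 3 Zn^2+ + 2 PO4^3-
Ksp = [Zn^2+]^3[PO4^3-]^2
With molar solubility s: [Zn^2+] = 3s, [PO4^3-] = 2s.
So Ksp = (3s)^3 × (2s)^2 = 108s^5
Solving, s = (1.6 x 10^-32/108)^(1/5) = 1.7 × 10^-7 M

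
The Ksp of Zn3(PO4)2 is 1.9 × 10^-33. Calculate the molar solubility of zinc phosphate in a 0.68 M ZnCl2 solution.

s = 3.9 x 10^-17 M

Zn3(PO4)2(s) ⇌ 3 Zn^2+(aq) + 2 PO4^3-(aq)
Ksp = [Zn^2+]^3[PO4^3-]^2
If s mol/L dissolves here, [Zn^2+] = 0.68 + 3s ≈ 0.68, [PO4^3-] = 2s (common-ion effect: Zn^2+ is already 0.68 M).
Ksp ≈ (0.68)^3 × (2s)^2
s = 3.9 × 10^-17 M
Check: 3s = 1.2 × 10^-16 ≪ 0.68, so the approximation is valid.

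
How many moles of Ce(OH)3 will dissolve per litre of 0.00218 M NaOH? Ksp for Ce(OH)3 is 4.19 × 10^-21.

4.04e-13 M

Ce(OH)3(s) <=> Ce^3+(aq) + 3 OH^-(aq)
Ksp = [Ce^3+][OH^-]^3
Let s = moles of Ce(OH)3 that dissolve per litre. [Ce^3+] = s, [OH^-] = 0.00218 + 3s ≈ 0.00218 (common-ion effect: OH^- is already 0.00218 M).
Ksp ≈ s × (0.00218)^3
s = 4.04 × 10^-13 M
Check: 3s = 1.2 x 10^-12 ≪ 0.00218, so the approximation is valid.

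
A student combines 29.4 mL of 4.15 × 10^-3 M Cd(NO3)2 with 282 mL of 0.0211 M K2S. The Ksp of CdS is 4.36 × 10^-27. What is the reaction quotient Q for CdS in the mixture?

Total volume = 29.4 + 282 = 311.4 mL.
[Cd^2+] = 4.15 × 10^-3 × (29.4/311.4) = 3.918 × 10^-4 M
[S^2-] = 2.11 x 10^-2 × (282/311.4) = 1.911 × 10^-2 M
CdS(s) <=> Cd^2+(aq) + S^2-(aq), so Q = [Cd^2+][S^2-]
Q = (3.918 × 10^-4)(1.911 x 10^-2) = 7.49 x 10^-6
Q > Ksp, so CdS will precipitate.

7.49 x 10^-6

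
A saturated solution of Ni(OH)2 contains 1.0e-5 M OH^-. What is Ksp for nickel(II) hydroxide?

Ksp ≈ 5.0 × 10^-16

Ni(OH)2(s) ⇌ Ni^2+(aq) + 2 OH^-(aq)
Stoichiometry gives [Ni^2+] = (1/2)[OH^-] = 5.00 × 10^-6 M.
Ksp = [Ni^2+][OH^-]^2
Ksp = 5.00 × 10^-6 × (1.0 × 10^-5)^2 = 5.0 x 10^-16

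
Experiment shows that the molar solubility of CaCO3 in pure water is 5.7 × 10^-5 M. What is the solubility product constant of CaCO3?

CaCO3(s) <=> Ca^2+ + CO3^2-
Let s = molar solubility. Then [Ca^2+] = s and [CO3^2-] = s.
Ksp = [Ca^2+][CO3^2-]
Ksp = s^2
Ksp = (5.7 × 10^-5)^2 = 3.2 × 10^-9

Ksp ≈ 3.2 × 10^-9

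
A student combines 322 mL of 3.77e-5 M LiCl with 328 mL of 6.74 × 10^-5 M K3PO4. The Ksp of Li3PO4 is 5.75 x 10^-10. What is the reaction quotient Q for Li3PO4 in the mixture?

2.22 × 10^-19

Total volume = 322 + 328 = 650 mL.
[Li^+] = 3.77 x 10^-5 × (322/650) = 1.868 × 10^-5 M
[PO4^3-] = 6.74 × 10^-5 × (328/650) = 3.401 × 10^-5 M
Li3PO4(s) ⇌ 3 Li^+(aq) + PO4^3-(aq), so Q = [Li^+]^3[PO4^3-]
Q = (1.868 × 10^-5)^3(3.401 x 10^-5) = 2.22 × 10^-19
Q < Ksp, so no precipitate of Li3PO4 forms.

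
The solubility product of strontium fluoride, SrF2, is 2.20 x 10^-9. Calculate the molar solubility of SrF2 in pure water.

SrF2(s) ⇌ Sr^2+ + 2 F^-
Ksp = [Sr^2+][F^-]^2
Let s = molar solubility. Then [Sr^2+] = s and [F^-] = 2s.
Substituting: Ksp = s(2s)^2 = 4s^3
s = (2.20 x 10^-9 / 4)^(1/3) = 8.19 × 10^-4 M

s = 8.19 × 10^-4 M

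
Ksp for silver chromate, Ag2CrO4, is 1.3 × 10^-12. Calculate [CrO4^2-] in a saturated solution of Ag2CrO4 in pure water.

Ag2CrO4(s) <=> 2 Ag^+(aq) + CrO4^2-(aq)
Ksp = [Ag^+]^2[CrO4^2-]
With molar solubility s: [Ag^+] = 2s, [CrO4^2-] = s.
Substituting: Ksp = (2s)^2s = 4s^3
s^3 = 1.3 × 10^-12 / 4, so s = 6.88 × 10^-5 M
[CrO4^2-] = s = 6.9 x 10^-5 M

[CrO4^2-] = 6.9e-5 M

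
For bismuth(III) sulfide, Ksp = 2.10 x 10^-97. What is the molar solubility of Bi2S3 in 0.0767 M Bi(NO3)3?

1.10 × 10^-32 M

Bi2S3(s) ⇌ 2 Bi^3+(aq) + 3 S^2-(aq)
Ksp = [Bi^3+]^2[S^2-]^3
Let s be the molar solubility in this solution. [Bi^3+] = 0.0767 + 2s ≈ 0.0767, [S^2-] = 3s (Ksp is small, so little additional dissolves).
Ksp ≈ (0.0767)^2 × (3s)^3
s = 1.10 × 10^-32 M
Check: 2s = 2.2 x 10^-32 ≪ 0.0767, so the approximation is valid.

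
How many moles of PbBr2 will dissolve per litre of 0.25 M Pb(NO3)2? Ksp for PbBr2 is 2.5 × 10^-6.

s = 1.6e-3 M

PbBr2(s) ⇌ Pb^2+ + 2 Br^-
Ksp = [Pb^2+][Br^-]^2
Let s = moles of PbBr2 that dissolve per litre. [Pb^2+] = 0.25 + s ≈ 0.25, [Br^-] = 2s (since Pb^2+ from Pb(NO3)2 dominates).
Ksp ≈ 0.25 × (2s)^2
s = 1.6 × 10^-3 M
Check: s = 1.6 × 10^-3 ≪ 0.25, so the approximation is valid.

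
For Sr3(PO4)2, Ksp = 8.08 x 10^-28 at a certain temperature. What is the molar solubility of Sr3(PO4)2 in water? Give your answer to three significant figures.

Sr3(PO4)2(s) <=> 3 Sr^2+ + 2 PO4^3-
Ksp = [Sr^2+]^3[PO4^3-]^2
Let s = molar solubility. Then [Sr^2+] = 3s and [PO4^3-] = 2s.
Ksp = (3s)^3(2s)^2 = 108s^5
s = (8.08 x 10^-28 / 108)^(1/5) = 1.50 × 10^-6 M

s ≈ 1.50 × 10^-6 M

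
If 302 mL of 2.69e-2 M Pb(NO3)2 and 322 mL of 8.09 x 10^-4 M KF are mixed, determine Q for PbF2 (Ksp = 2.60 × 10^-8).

2.27 x 10^-9

Total volume = 302 + 322 = 624 mL.
[Pb^2+] = 2.69 x 10^-2 × (302/624) = 1.302 x 10^-2 M
[F^-] = 8.09 × 10^-4 × (322/624) = 4.175 x 10^-4 M
PbF2(s) ⇌ Pb^2+ + 2 F^-, so Q = [Pb^2+][F^-]^2
Q = (1.302 × 10^-2)(4.175 × 10^-4)^2 = 2.27 x 10^-9
Q < Ksp, so no precipitate of PbF2 forms.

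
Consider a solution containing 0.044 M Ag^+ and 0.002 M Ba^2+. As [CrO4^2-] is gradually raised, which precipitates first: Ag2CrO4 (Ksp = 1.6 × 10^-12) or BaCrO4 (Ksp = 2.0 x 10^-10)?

Ag2CrO4

Each salt begins to precipitate when Q = Ksp, i.e. when [CrO4^2-] reaches its threshold.
For Ag2CrO4: 1.6 × 10^-12 = (0.044)^2 × [CrO4^2-]  ⇒  [CrO4^2-] = 8.3 x 10^-10 M.
For BaCrO4: 2.0 x 10^-10 = 0.002 × [CrO4^2-]  ⇒  [CrO4^2-] = 1.0 x 10^-7 M.
The salt with the lower threshold [CrO4^2-] precipitates first: Ag2CrO4.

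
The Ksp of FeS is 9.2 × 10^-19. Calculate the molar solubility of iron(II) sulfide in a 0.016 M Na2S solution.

s ≈ 5.8e-17 M

FeS(s) ⇌ Fe^2+ + S^2-
Ksp = [Fe^2+][S^2-]
Let s be the molar solubility in this solution. [Fe^2+] = s, [S^2-] = 0.016 + s ≈ 0.016 (Ksp is small, so little additional dissolves).
Ksp ≈ s × 0.016
s = 5.8 × 10^-17 M
Check: s = 5.8 x 10^-17 ≪ 0.016, so the approximation is valid.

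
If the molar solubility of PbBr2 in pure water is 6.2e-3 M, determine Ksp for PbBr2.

Ksp = 9.5 × 10^-7

PbBr2(s) ⇌ Pb^2+ + 2 Br^-
For each mole of PbBr2 that dissolves: [Pb^2+] = s, [Br^-] = 2s.
Ksp = [Pb^2+][Br^-]^2
Ksp = s(2s)^2 = 4s^3
Ksp = 4 × (6.2 × 10^-3)^3 = 9.5 × 10^-7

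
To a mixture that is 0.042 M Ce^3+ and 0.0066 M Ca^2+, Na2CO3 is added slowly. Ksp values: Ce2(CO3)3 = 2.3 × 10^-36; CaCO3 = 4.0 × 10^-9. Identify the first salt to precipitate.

Ce2(CO3)3

Each salt begins to precipitate when Q = Ksp, i.e. when [CO3^2-] reaches its threshold.
For Ce2(CO3)3: 2.3 × 10^-36 = (0.042)^2 × [CO3^2-]^3  ⇒  [CO3^2-] = 1.1 × 10^-11 M.
For CaCO3: 4.0 × 10^-9 = 0.0066 × [CO3^2-]  ⇒  [CO3^2-] = 6.1 × 10^-7 M.
The salt with the lower threshold [CO3^2-] precipitates first: Ce2(CO3)3.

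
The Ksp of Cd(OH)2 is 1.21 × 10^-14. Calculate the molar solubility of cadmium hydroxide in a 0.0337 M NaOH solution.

1.07e-11 M

Cd(OH)2(s) ⇌ Cd^2+(aq) + 2 OH^-(aq)
Ksp = [Cd^2+][OH^-]^2
Let s = moles of Cd(OH)2 that dissolve per litre. [Cd^2+] = s, [OH^-] = 0.0337 + 2s ≈ 0.0337 (since OH^- from NaOH dominates).
Ksp ≈ s × (0.0337)^2
s = 1.07 × 10^-11 M
Check: 2s = 2.1 x 10^-11 ≪ 0.0337, so the approximation is valid.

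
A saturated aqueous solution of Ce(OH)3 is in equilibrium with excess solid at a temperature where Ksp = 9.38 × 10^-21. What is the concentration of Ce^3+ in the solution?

Ce(OH)3(s) <=> Ce^3+(aq) + 3 OH^-(aq)
Ksp = [Ce^3+][OH^-]^3
Let s = molar solubility. Then [Ce^3+] = s and [OH^-] = 3s.
So Ksp = s × (3s)^3 = 27s^4
s^4 = 9.38 × 10^-21 / 27, so s = 4.317 × 10^-6 M
[Ce^3+] = s = 4.32 × 10^-6 M

[Ce^3+] ≈ 4.32 × 10^-6 M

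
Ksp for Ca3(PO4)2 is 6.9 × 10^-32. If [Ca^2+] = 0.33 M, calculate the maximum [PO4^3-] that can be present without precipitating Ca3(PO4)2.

1.4e-15 M

Ca3(PO4)2(s) ⇌ 3 Ca^2+(aq) + 2 PO4^3-(aq)
Ksp = [Ca^2+]^3[PO4^3-]^2
Precipitation begins when Q = Ksp. With [Ca^2+] = 0.33 M:
6.9 × 10^-32 = (0.33)^3 × [PO4^3-]^2
[PO4^3-] = (6.9 × 10^-32 / 3.59 × 10^-2)^(1/2) = 1.4 × 10^-15 M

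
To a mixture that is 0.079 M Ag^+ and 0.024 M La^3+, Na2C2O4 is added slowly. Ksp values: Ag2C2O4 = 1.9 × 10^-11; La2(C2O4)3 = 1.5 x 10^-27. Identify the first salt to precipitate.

Ag2C2O4

Each salt begins to precipitate when Q = Ksp, i.e. when [C2O4^2-] reaches its threshold.
For Ag2C2O4: 1.9 × 10^-11 = (0.079)^2 × [C2O4^2-]  ⇒  [C2O4^2-] = 3.0 × 10^-9 M.
For La2(C2O4)3: 1.5 x 10^-27 = (0.024)^2 × [C2O4^2-]^3  ⇒  [C2O4^2-] = 1.4 × 10^-8 M.
The salt with the lower threshold [C2O4^2-] precipitates first: Ag2C2O4.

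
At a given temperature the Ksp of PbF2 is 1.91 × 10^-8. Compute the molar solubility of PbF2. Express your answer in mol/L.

PbF2(s) <=> Pb^2+(aq) + 2 F^-(aq)
Ksp = [Pb^2+][F^-]^2
If s mol/L of PbF2 dissolves, [Pb^2+] = s and [F^-] = 2s.
So Ksp = s × (2s)^2 = 4s^3
Solving, s = (1.91 × 10^-8/4)^(1/3) = 1.68 × 10^-3 M

s ≈ 1.68 x 10^-3 M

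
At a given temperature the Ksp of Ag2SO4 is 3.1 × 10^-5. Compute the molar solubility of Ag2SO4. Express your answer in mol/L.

Ag2SO4(s) ⇌ 2 Ag^+ + SO4^2-
Ksp = [Ag^+]^2[SO4^2-]
Let s = molar solubility. Then [Ag^+] = 2s and [SO4^2-] = s.
So Ksp = (2s)^2 × s = 4s^3
s = (3.1 × 10^-5 / 4)^(1/3) = 2.0 x 10^-2 M

s = 2.0 x 10^-2 M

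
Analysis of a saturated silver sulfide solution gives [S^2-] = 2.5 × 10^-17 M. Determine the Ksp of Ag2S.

Ag2S(s) ⇌ 2 Ag^+(aq) + S^2-(aq)
Stoichiometry gives [Ag^+] = (2/1)[S^2-] = 5.00 × 10^-17 M.
Ksp = [Ag^+]^2[S^2-]
Ksp = (5.00 × 10^-17)^2 × 2.5 × 10^-17 = 6.3 × 10^-50

6.3 × 10^-50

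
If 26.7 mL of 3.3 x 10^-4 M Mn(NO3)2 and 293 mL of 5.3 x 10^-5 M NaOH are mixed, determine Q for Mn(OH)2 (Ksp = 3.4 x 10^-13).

Total volume = 26.7 + 293 = 319.7 mL.
[Mn^2+] = 3.3 × 10^-4 × (26.7/319.7) = 2.76 x 10^-5 M
[OH^-] = 5.3 × 10^-5 × (293/319.7) = 4.86 × 10^-5 M
Mn(OH)2(s) <=> Mn^2+(aq) + 2 OH^-(aq), so Q = [Mn^2+][OH^-]^2
Q = (2.76 × 10^-5)(4.86 × 10^-5)^2 = 6.5 × 10^-14
Q < Ksp, so no precipitate of Mn(OH)2 forms.

6.5 x 10^-14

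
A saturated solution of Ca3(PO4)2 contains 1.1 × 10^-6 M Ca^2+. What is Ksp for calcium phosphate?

Ksp = 7.2 × 10^-31

Ca3(PO4)2(s) ⇌ 3 Ca^2+(aq) + 2 PO4^3-(aq)
Stoichiometry gives [PO4^3-] = (2/3)[Ca^2+] = 7.33 × 10^-7 M.
Ksp = [Ca^2+]^3[PO4^3-]^2
Ksp = (1.1 × 10^-6)^3 × (7.33 × 10^-7)^2 = 7.2 × 10^-31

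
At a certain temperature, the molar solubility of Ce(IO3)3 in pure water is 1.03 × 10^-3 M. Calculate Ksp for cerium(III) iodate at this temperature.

Ce(IO3)3(s) ⇌ Ce^3+ + 3 IO3^-
For each mole of Ce(IO3)3 that dissolves: [Ce^3+] = s, [IO3^-] = 3s.
Ksp = [Ce^3+][IO3^-]^3
Substituting: Ksp = s(3s)^3 = 27s^4
Ksp = 27 × (1.03 x 10^-3)^4 = 3.04 x 10^-11

Ksp ≈ 3.04 × 10^-11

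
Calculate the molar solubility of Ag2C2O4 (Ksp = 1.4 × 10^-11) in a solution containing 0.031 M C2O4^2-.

Ag2C2O4(s) ⇌ 2 Ag^+(aq) + C2O4^2-(aq)
Ksp = [Ag^+]^2[C2O4^2-]
Let s be the molar solubility in this solution. [Ag^+] = 2s, [C2O4^2-] = 0.031 + s ≈ 0.031 (Ksp is small, so little additional dissolves).
Ksp ≈ (2s)^2 × 0.031
s = 1.1 × 10^-5 M
Check: s = 1.1 x 10^-5 ≪ 0.031, so the approximation is valid.

s = 1.1 × 10^-5 M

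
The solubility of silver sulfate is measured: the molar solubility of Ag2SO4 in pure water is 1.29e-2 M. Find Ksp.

Ksp = 8.59 × 10^-6

Ag2SO4(s) ⇌ 2 Ag^+(aq) + SO4^2-(aq)
If s mol/L of Ag2SO4 dissolves, [Ag^+] = 2s and [SO4^2-] = s.
Ksp = [Ag^+]^2[SO4^2-]
Ksp = (2s)^2s = 4s^3
Ksp = 4 × (1.29 × 10^-2)^3 = 8.59 × 10^-6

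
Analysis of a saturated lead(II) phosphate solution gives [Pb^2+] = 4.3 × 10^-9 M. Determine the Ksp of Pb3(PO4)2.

Ksp = 6.5 x 10^-43

Pb3(PO4)2(s) ⇌ 3 Pb^2+ + 2 PO4^3-
Stoichiometry gives [PO4^3-] = (2/3)[Pb^2+] = 2.87 x 10^-9 M.
Ksp = [Pb^2+]^3[PO4^3-]^2
Ksp = (4.3 x 10^-9)^3 × (2.87 × 10^-9)^2 = 6.5 x 10^-43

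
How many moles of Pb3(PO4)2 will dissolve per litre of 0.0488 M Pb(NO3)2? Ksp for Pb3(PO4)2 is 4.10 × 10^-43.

2.97 x 10^-20 M

Pb3(PO4)2(s) <=> 3 Pb^2+(aq) + 2 PO4^3-(aq)
Ksp = [Pb^2+]^3[PO4^3-]^2
If s mol/L dissolves here, [Pb^2+] = 0.0488 + 3s ≈ 0.0488, [PO4^3-] = 2s (common-ion effect: Pb^2+ is already 0.0488 M).
Ksp ≈ (0.0488)^3 × (2s)^2
s = 2.97 × 10^-20 M
Check: 3s = 8.9 × 10^-20 ≪ 0.0488, so the approximation is valid.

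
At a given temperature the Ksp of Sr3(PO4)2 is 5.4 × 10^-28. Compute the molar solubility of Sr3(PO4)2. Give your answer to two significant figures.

Sr3(PO4)2(s) ⇌ 3 Sr^2+ + 2 PO4^3-
Ksp = [Sr^2+]^3[PO4^3-]^2
For each mole of Sr3(PO4)2 that dissolves: [Sr^2+] = 3s, [PO4^3-] = 2s.
So Ksp = (3s)^3 × (2s)^2 = 108s^5
s^5 = 5.4 × 10^-28 / 108, so s = 1.4 x 10^-6 M

s ≈ 1.4 × 10^-6 M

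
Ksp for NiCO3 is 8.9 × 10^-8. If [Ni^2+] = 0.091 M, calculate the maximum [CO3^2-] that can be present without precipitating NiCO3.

[CO3^2-] ≈ 9.8 × 10^-7 M

NiCO3(s) ⇌ Ni^2+ + CO3^2-
Ksp = [Ni^2+][CO3^2-]
Precipitation begins when Q = Ksp. With [Ni^2+] = 0.091 M:
8.9 × 10^-8 = (0.091) × [CO3^2-]
[CO3^2-] = (8.9 × 10^-8 / 9.1 × 10^-2) = 9.8 × 10^-7 M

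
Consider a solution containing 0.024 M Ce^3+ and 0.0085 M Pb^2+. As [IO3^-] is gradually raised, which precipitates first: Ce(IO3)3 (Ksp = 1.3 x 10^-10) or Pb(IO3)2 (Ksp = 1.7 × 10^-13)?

Pb(IO3)2

Each salt begins to precipitate when Q = Ksp, i.e. when [IO3^-] reaches its threshold.
For Ce(IO3)3: 1.3 x 10^-10 = 0.024 × [IO3^-]^3  ⇒  [IO3^-] = 1.8 x 10^-3 M.
For Pb(IO3)2: 1.7 × 10^-13 = 0.0085 × [IO3^-]^2  ⇒  [IO3^-] = 4.5 × 10^-6 M.
The salt with the lower threshold [IO3^-] precipitates first: Pb(IO3)2.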